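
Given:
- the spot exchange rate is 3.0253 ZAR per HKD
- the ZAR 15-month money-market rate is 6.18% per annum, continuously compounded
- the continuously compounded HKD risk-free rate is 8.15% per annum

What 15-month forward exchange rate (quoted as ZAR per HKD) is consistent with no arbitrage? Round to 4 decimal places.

2.9517

T = 15/12 years.
ZAR accumulates by e^(0.0618×15/12) = 1.0803121.
HKD accumulates by e^(0.0815×15/12) = 1.1072451.
So F = 3.0253 × 1.0803121 / 1.1072451 = 2.951712 (ZAR/HKD).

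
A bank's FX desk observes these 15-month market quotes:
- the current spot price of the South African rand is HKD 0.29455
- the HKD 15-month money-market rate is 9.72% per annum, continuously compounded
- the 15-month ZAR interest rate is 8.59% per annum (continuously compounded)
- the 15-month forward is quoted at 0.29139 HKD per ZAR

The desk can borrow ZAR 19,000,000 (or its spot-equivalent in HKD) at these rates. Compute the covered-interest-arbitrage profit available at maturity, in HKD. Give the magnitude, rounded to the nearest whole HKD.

HKD 155,480

T = 15/12 years.
Keep in ZAR, deliver into the forward: 19,000,000·1.113351683·0.29139 = HKD 6,163,971.39.
Swap to HKD now, deposit: 19,000,000·0.29455·1.129189366 = HKD 6,319,451.83.
The quoted forward undervalues ZAR, so borrow ZAR, convert to HKD at spot, deposit the HKD at 9.72%, and buy ZAR forward at 0.29139 to cover the loan.
Arbitrage profit = |6,163,971.39 − 6,319,451.83| = HKD 155,480.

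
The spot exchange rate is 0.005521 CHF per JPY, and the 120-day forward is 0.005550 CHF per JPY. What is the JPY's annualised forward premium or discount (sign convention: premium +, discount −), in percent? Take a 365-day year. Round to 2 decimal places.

+1.60%

T = 120/365 years.
Period premium: (0.005550 − 0.005521)/0.005521 = 0.0052527.
×(1/T) gives 1.60% p.a.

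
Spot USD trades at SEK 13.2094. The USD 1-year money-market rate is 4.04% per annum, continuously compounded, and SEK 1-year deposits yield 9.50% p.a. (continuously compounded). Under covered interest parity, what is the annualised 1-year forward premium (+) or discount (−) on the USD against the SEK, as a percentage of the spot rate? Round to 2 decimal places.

+5.61%

T = 1 year.
CIP forward (SEK per USD) = 13.2094 × 1.0996589/1.0412272 = 13.9506865.
(F − S)/S ÷ T = (13.9506865 − 13.2094)/13.2094/1 = 0.056118 → 5.61%.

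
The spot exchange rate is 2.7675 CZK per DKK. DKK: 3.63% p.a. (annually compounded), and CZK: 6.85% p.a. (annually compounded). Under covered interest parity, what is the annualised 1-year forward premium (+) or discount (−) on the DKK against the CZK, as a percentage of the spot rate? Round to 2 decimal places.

T = 1 year.
No-arbitrage forward: 2.7675 × 1.068500 / 1.036300 = 2.8534920 CZK/DKK.
(F − S)/S ÷ T = (2.8534920 − 2.7675)/2.7675/1 = 0.031072 → 3.11%.

+3.11%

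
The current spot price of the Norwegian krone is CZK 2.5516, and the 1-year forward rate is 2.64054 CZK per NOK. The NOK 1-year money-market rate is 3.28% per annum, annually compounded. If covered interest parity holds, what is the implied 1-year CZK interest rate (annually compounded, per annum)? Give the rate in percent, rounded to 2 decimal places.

T = 1 year.
By CIP, F/S equals the CZK-to-NOK growth ratio: 2.64054/2.5516 = 1.0348566.
The NOK side grows by (1 + 0.0328)^1 = 1.032800.
That pins the CZK growth at 1.0687999.
r = 1.0687999^(1/1) − 1 = 0.068800 → 6.88%.

6.88%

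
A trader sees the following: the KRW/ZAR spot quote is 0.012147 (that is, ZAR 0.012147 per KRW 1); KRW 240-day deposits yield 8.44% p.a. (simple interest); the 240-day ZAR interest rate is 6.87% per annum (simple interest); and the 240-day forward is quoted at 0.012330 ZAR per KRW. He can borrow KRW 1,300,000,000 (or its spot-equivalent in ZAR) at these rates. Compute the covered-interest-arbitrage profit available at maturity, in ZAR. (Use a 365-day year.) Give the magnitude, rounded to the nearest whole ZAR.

ZAR 414,119

T = 240/365 years.
Route A — deposit KRW, sell forward: 1,300,000,000 × 1.0554958904 × 0.012330 = ZAR 16,918,543.63.
Route B — convert at spot, deposit ZAR: 1,300,000,000 × 0.012147 × 1.0451726027 = ZAR 16,504,425.09.
The quoted forward overvalues KRW, so borrow ZAR, buy KRW at spot, deposit the KRW at 8.44%, and sell the proceeds forward at 0.012330.
Arbitrage profit = |16,918,543.63 − 16,504,425.09| = ZAR 414,119.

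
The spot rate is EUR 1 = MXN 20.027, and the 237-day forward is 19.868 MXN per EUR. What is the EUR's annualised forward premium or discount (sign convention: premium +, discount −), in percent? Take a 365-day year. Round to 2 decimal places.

-1.22%

T = 237/365 years.
EUR trades forward at -0.79393% vs spot over the period.
Annualise by dividing by T: -0.0079393 / (237/365) = -0.012227 → -1.22%.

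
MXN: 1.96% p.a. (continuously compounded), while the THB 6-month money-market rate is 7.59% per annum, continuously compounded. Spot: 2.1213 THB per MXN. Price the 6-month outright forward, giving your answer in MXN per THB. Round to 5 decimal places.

T = 6/12 years.
Growth of 1 THB over T: e^(0.0759×6/12) = 1.0386793.
MXN growth factor: e^(0.0196×6/12) = 1.0098482.
Forward (THB per MXN) = 2.1213 × 1.0386793 / 1.0098482 = 2.181863.
Quoted the other way: 1/2.181863 = 0.45832 MXN per THB.

0.45832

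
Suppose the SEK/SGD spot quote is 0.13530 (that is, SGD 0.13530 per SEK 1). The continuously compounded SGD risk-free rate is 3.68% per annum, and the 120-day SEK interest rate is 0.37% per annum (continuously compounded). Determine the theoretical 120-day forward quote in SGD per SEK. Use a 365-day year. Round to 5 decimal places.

T = 120/365 years.
SGD growth factor: e^(0.0368×120/365) = 1.0121721.
SEK accumulates by e^(0.0037×120/365) = 1.0012172.
Forward (SGD per SEK) = 0.1353 × 1.0121721 / 1.0012172 = 0.1367804.

0.13678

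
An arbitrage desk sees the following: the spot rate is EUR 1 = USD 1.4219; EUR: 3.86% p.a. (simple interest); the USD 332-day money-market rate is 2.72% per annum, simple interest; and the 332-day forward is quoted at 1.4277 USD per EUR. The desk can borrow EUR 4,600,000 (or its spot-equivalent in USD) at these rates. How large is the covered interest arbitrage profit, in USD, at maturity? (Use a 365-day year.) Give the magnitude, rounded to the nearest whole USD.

USD 95,440

T = 332/365 years.
Keep in EUR, deliver into the forward: 4,600,000·1.035110137·1.4277 = USD 6,798,003.02.
Swap to USD now, deposit: 4,600,000·1.4219·1.024740822 = USD 6,702,563.28.
The quoted forward overvalues EUR, so borrow USD, buy EUR at spot, deposit the EUR at 3.86%, and sell the proceeds forward at 1.4277.
Profit = 6,798,003.02 − 6,702,563.28 = USD 95,440.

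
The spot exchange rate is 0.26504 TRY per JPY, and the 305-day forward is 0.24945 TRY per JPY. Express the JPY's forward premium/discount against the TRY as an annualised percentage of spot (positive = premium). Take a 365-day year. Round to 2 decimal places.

-7.04%

T = 305/365 years.
(F − S)/S = (0.24945 − 0.26504)/0.26504 = -0.0588213.
×(1/T) gives -7.04% p.a.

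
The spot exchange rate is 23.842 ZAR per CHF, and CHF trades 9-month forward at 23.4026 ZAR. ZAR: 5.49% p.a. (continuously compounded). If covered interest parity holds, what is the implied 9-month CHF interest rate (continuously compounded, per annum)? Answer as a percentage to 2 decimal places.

7.97%

T = 9/12 years.
CIP gives F = S · g_ZAR/g_CHF, so g_ZAR/g_CHF = 23.4026/23.842 = 0.9815703.
The ZAR side grows by e^(0.0549×9/12) = 1.0420344.
So the CHF growth factor = 1.0615994.
Take logs: ln 1.0615994 / (9/12) = 0.079702, so 7.97%.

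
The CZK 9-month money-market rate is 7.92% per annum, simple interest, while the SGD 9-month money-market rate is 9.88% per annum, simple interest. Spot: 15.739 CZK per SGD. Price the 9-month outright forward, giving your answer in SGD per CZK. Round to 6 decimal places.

0.064418

T = 9/12 years.
Growth of 1 CZK over T: 1 + 0.0792×9/12 = 1.059400.
Growth of 1 SGD over T: 1 + 0.0988×9/12 = 1.074100.
CIP: F = S · (grow CZK)/(grow SGD) = 15.739 × 1.059400/1.074100 = 15.52360 CZK per SGD.
Quoted the other way: 1/15.52360 = 0.064418 SGD per CZK.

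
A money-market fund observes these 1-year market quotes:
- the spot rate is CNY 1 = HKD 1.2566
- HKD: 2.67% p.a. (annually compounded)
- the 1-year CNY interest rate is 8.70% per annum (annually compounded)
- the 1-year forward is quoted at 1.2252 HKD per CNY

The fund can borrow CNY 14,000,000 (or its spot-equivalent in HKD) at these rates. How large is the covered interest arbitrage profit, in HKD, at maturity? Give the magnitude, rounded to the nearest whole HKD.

T = 1 year.
Keep in CNY, deliver into the forward: 14,000,000·1.087000·1.2252 = HKD 18,645,093.60.
Swap to HKD now, deposit: 14,000,000·1.2566·1.026700 = HKD 18,062,117.08.
The quoted forward overvalues CNY, so borrow HKD, buy CNY at spot, deposit the CNY at 8.70%, and sell the proceeds forward at 1.2252.
Arbitrage profit = |18,645,093.60 − 18,062,117.08| = HKD 582,977.

HKD 582,977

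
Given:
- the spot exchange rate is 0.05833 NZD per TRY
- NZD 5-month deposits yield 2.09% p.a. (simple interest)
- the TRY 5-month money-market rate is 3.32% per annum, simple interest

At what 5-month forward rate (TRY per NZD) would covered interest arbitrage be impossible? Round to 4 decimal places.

17.2309

T = 5/12 years.
NZD growth factor: 1 + 0.0209×5/12 = 1.00870833.
Growth of 1 TRY over T: 1 + 0.0332×5/12 = 1.01383333.
CIP: F = S · (grow NZD)/(grow TRY) = 0.05833 × 1.00870833/1.01383333 = 0.058035138 NZD per TRY.
Invert for TRY per NZD: 1 / 0.058035138 = 17.2309.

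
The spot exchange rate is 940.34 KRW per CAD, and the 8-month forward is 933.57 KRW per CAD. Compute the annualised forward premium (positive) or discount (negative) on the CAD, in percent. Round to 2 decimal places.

T = 8/12 years.
Period premium: (933.57 − 940.34)/940.34 = -0.0071995.
Per annum: -0.0071995 / (8/12) = -0.010799 = -1.08%.

-1.08%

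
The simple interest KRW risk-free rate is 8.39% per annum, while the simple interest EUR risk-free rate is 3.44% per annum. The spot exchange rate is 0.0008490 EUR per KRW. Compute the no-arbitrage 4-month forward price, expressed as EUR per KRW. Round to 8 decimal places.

T = 4/12 years.
Growth of 1 EUR over T: 1 + 0.0344×4/12 = 1.0114667.
KRW growth factor: 1 + 0.0839×4/12 = 1.0279667.
So F = 0.000849 × 1.0114667 / 1.0279667 = 0.0008353726 (EUR/KRW).

0.00083537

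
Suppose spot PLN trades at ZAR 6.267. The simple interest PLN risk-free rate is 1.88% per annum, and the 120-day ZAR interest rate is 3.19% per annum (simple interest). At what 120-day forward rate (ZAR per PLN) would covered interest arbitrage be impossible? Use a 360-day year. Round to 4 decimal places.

6.2942

T = 120/360 years.
ZAR accumulates by 1 + 0.0319×120/360 = 1.0106333.
Growth of 1 PLN over T: 1 + 0.0188×120/360 = 1.0062667.
Forward (ZAR per PLN) = 6.267 × 1.0106333 / 1.0062667 = 6.294195.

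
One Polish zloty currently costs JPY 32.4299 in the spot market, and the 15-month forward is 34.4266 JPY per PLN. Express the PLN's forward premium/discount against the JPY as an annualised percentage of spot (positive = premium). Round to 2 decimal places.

+4.93%

T = 15/12 years.
(F − S)/S = (34.4266 − 32.4299)/32.4299 = 0.0615697.
Per annum: 0.0615697 / (15/12) = 0.049256 = 4.93%.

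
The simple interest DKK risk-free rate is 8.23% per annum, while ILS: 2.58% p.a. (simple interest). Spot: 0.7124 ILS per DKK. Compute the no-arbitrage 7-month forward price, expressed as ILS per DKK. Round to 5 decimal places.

T = 7/12 years.
ILS accumulates by 1 + 0.0258×7/12 = 1.015050.
DKK growth factor: 1 + 0.0823×7/12 = 1.0480083.
So F = 0.7124 × 1.015050 / 1.0480083 = 0.6899961 (ILS/DKK).

0.69000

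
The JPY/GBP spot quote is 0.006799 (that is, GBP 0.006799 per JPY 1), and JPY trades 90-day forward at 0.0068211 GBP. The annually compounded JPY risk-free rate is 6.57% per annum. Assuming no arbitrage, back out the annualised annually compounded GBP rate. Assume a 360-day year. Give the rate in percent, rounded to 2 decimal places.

7.96%

T = 90/360 years.
By CIP, F/S equals the GBP-to-JPY growth ratio: 0.0068211/0.006799 = 1.0032505.
JPY growth factor: (1 + 0.0657)^(90/360) = 1.0160352.
Hence g_GBP = 1.0193378.
r = 1.0193378^(360/90) − 1 = 0.079624 → 7.96%.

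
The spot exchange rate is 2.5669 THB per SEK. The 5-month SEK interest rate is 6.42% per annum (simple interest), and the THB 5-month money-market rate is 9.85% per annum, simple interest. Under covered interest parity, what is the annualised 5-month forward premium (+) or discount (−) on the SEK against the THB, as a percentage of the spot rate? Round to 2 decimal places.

+3.34%

T = 5/12 years.
CIP forward (THB per SEK) = 2.5669 × 1.0410417/1.026750 = 2.6026296.
(F − S)/S ÷ T = (2.6026296 − 2.5669)/2.5669/(5/12) = 0.033406 → 3.34%.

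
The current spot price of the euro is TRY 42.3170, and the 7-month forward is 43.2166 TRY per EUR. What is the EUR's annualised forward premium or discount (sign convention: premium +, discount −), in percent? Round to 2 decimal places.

T = 7/12 years.
Period premium: (43.2166 − 42.317)/42.317 = 0.0212586.
Per annum: 0.0212586 / (7/12) = 0.036443 = 3.64%.

+3.64%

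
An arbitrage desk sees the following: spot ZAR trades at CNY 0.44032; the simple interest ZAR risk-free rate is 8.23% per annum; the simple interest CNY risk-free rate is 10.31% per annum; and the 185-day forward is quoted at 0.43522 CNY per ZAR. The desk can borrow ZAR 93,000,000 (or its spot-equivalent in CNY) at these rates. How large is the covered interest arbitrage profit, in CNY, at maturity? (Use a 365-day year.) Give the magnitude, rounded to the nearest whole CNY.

T = 185/365 years.
Invest the ZAR and cover forward: 93,000,000 × 1.0417136986 × 0.43522 = CNY 42,163,841.14.
Convert at spot and invest in CNY: 93,000,000 × 0.44032 × 1.0522561644 = CNY 43,089,637.39.
The quoted forward undervalues ZAR, so borrow ZAR, convert to CNY at spot, deposit the CNY at 10.31%, and buy ZAR forward at 0.43522 to cover the loan.
Profit = 43,089,637.39 − 42,163,841.14 = CNY 925,796.

CNY 925,796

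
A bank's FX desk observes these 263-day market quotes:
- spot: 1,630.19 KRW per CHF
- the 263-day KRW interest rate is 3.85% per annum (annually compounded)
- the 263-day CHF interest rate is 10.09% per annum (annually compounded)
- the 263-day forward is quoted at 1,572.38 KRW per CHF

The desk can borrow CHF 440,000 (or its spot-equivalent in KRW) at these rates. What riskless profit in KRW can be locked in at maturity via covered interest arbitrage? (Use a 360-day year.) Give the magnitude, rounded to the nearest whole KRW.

T = 263/360 years.
Route A — deposit CHF, sell forward: 440,000 × 1.07275152261 × 1572.38 = KRW 742,180,137.21.
Route B — convert at spot, deposit KRW: 440,000 × 1630.19 × 1.0279828288 = KRW 737,355,224.18.
The quoted forward overvalues CHF, so borrow KRW, buy CHF at spot, deposit the CHF at 10.09%, and sell the proceeds forward at 1,572.38.
Profit = 742,180,137.21 − 737,355,224.18 = KRW 4,824,913.

KRW 4,824,913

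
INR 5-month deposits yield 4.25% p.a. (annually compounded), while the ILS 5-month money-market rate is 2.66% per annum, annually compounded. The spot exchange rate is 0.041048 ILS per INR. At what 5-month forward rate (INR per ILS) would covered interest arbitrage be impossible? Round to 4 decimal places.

24.5182

T = 5/12 years.
Growth of 1 ILS over T: (1 + 0.0266)^(5/12) = 1.01099853.
INR accumulates by (1 + 0.0425)^(5/12) = 1.01749362.
Forward (ILS per INR) = 0.041048 × 1.01099853 / 1.01749362 = 0.040785973.
Quoted the other way: 1/0.040785973 = 24.5182 INR per ILS.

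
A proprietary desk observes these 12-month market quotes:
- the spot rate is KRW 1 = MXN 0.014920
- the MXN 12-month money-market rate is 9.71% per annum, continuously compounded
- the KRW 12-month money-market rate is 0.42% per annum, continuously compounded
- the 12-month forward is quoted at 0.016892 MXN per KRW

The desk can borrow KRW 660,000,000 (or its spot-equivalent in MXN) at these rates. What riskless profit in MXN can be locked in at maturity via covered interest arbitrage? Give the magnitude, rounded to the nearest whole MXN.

MXN 344,319

T = 1 year.
Invest the KRW and cover forward: 660,000,000 × 1.0042088324 × 0.016892 = MXN 11,195,643.09.
Convert at spot and invest in MXN: 660,000,000 × 0.014920 × 1.1019705652 = MXN 10,851,324.55.
The quoted forward overvalues KRW, so borrow MXN, buy KRW at spot, deposit the KRW at 0.42%, and sell the proceeds forward at 0.016892.
The gap between the two covered legs is MXN 344,319.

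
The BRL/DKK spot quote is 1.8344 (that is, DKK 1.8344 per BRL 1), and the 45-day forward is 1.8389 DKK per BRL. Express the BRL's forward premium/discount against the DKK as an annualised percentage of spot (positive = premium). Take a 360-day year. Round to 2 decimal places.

T = 45/360 years.
(F − S)/S = (1.8389 − 1.8344)/1.8344 = 0.0024531.
×(1/T) gives 1.96% p.a.

+1.96%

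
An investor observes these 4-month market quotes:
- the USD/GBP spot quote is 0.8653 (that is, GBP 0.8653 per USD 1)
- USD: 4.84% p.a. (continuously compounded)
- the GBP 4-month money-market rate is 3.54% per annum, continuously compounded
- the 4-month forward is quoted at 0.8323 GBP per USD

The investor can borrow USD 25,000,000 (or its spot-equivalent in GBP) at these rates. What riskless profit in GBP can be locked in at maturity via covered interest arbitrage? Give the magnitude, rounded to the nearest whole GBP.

GBP 743,359

T = 4/12 years.
Invest the USD and cover forward: 25,000,000 × 1.0162641783 × 0.8323 = GBP 21,145,916.89.
Convert at spot and invest in GBP: 25,000,000 × 0.8653 × 1.0118698946 = GBP 21,889,275.49.
The quoted forward undervalues USD, so borrow USD, convert to GBP at spot, deposit the GBP at 3.54%, and buy USD forward at 0.8323 to cover the loan.
The gap between the two covered legs is GBP 743,359.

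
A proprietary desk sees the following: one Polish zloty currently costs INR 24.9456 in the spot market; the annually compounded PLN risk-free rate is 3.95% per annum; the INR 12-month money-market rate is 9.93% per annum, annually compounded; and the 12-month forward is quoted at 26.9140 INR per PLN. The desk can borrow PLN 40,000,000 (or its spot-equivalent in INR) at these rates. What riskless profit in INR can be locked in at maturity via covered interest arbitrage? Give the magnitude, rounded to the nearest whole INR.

T = 1 year.
Keep in PLN, deliver into the forward: 40,000,000·1.039500·26.9140 = INR 1,119,084,120.00.
Swap to INR now, deposit: 40,000,000·24.9456·1.099300 = INR 1,096,907,923.20.
The quoted forward overvalues PLN, so borrow INR, buy PLN at spot, deposit the PLN at 3.95%, and sell the proceeds forward at 26.9140.
The gap between the two covered legs is INR 22,176,197.

INR 22,176,197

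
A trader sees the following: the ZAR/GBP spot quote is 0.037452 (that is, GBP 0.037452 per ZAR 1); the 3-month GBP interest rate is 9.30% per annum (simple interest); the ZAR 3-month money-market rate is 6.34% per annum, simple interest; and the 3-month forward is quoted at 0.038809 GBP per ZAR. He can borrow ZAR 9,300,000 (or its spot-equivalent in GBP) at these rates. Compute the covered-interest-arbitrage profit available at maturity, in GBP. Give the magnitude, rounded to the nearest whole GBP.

T = 3/12 years.
Invest the ZAR and cover forward: 9,300,000 × 1.015850 × 0.038809 = GBP 366,644.34.
Convert at spot and invest in GBP: 9,300,000 × 0.037452 × 1.023250 = GBP 356,401.66.
The quoted forward overvalues ZAR, so borrow GBP, buy ZAR at spot, deposit the ZAR at 6.34%, and sell the proceeds forward at 0.038809.
The gap between the two covered legs is GBP 10,243.

GBP 10,243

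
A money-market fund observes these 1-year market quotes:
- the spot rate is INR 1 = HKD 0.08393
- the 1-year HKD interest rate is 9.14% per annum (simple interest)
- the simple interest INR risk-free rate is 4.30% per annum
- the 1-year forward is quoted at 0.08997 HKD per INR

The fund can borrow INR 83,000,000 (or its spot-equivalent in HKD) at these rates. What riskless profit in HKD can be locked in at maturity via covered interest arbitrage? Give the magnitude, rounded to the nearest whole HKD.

HKD 185,713

T = 1 year.
Invest the INR and cover forward: 83,000,000 × 1.043000 × 0.08997 = HKD 7,788,612.93.
Convert at spot and invest in HKD: 83,000,000 × 0.08393 × 1.091400 = HKD 7,602,899.77.
The quoted forward overvalues INR, so borrow HKD, buy INR at spot, deposit the INR at 4.30%, and sell the proceeds forward at 0.08997.
Profit = 7,788,612.93 − 7,602,899.77 = HKD 185,713.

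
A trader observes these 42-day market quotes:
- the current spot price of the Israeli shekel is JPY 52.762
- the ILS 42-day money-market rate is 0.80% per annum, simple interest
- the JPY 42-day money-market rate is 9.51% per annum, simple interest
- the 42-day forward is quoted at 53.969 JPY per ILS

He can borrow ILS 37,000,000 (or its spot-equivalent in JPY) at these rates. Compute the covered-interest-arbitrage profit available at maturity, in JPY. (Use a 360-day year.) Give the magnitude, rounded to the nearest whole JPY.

JPY 24,863,137

T = 42/360 years.
Keep in ILS, deliver into the forward: 37,000,000·1.000933333333·53.969 = JPY 1,998,716,729.47.
Swap to JPY now, deposit: 37,000,000·52.762·1.011095 = JPY 1,973,853,592.43.
The quoted forward overvalues ILS, so borrow JPY, buy ILS at spot, deposit the ILS at 0.80%, and sell the proceeds forward at 53.969.
The gap between the two covered legs is JPY 24,863,137.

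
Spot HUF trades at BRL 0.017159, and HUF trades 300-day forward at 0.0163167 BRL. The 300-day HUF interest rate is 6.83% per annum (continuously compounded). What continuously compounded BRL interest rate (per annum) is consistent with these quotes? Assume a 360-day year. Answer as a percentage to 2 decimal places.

T = 300/360 years.
F/S = 0.0163167/0.017159 = 0.9509121 = (growth of BRL) / (growth of HUF).
HUF growth factor: e^(0.0683×300/360) = 1.0585676.
Hence g_BRL = 1.0066047.
Take logs: ln 1.0066047 / (300/360) = 0.007900, so 0.79%.

0.79%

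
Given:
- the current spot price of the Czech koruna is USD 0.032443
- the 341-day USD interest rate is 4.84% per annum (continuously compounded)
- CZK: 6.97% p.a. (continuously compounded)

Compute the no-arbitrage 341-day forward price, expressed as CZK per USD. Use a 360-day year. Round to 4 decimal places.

31.4515

T = 341/360 years.
Growth of 1 USD over T: e^(0.0484×341/360) = 1.04691271.
Growth of 1 CZK over T: e^(0.0697×341/360) = 1.06824957.
So F = 0.032443 × 1.04691271 / 1.06824957 = 0.031794994 (USD/CZK).
Invert for CZK per USD: 1 / 0.031794994 = 31.4515.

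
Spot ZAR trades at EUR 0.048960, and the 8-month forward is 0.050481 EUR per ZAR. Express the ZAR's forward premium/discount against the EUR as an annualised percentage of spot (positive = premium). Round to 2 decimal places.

T = 8/12 years.
(F − S)/S = (0.050481 − 0.04896)/0.04896 = 0.0310662.
Annualise by dividing by T: 0.0310662 / (8/12) = 0.046599 → 4.66%.

+4.66%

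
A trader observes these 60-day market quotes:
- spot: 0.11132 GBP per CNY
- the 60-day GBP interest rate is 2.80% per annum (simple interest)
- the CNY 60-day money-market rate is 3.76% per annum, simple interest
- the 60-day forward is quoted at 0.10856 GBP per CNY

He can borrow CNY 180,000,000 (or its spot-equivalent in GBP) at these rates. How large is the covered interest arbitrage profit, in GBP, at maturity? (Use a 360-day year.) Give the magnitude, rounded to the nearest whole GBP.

GBP 467,853

T = 60/360 years.
Keep in CNY, deliver into the forward: 180,000,000·1.0062666667·0.10856 = GBP 19,663,255.68.
Swap to GBP now, deposit: 180,000,000·0.11132·1.0046666667 = GBP 20,131,108.80.
The quoted forward undervalues CNY, so borrow CNY, convert to GBP at spot, deposit the GBP at 2.80%, and buy CNY forward at 0.10856 to cover the loan.
Profit = 20,131,108.80 − 19,663,255.68 = GBP 467,853.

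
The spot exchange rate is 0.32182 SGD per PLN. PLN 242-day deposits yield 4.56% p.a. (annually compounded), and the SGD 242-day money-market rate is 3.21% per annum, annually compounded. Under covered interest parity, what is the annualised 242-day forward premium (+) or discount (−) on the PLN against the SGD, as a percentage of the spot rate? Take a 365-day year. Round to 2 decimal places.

T = 242/365 years.
No-arbitrage forward: 0.32182 × 1.0211692 / 1.0300057 = 0.31905908 SGD/PLN.
(F − S)/S ÷ T = (0.31905908 − 0.32182)/0.32182/(242/365) = -0.012940 → -1.29%.

-1.29%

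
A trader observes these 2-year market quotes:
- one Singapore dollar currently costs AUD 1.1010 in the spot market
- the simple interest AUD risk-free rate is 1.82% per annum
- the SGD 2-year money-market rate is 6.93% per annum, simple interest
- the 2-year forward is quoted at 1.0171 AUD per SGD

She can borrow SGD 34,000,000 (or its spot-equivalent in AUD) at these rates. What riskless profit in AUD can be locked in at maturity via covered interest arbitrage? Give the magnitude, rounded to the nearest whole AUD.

T = 2 years.
Route A — deposit SGD, sell forward: 34,000,000 × 1.138600 × 1.0171 = AUD 39,374,382.04.
Route B — convert at spot, deposit AUD: 34,000,000 × 1.1010 × 1.036400 = AUD 38,796,597.60.
The quoted forward overvalues SGD, so borrow AUD, buy SGD at spot, deposit the SGD at 6.93%, and sell the proceeds forward at 1.0171.
The gap between the two covered legs is AUD 577,784.

AUD 577,784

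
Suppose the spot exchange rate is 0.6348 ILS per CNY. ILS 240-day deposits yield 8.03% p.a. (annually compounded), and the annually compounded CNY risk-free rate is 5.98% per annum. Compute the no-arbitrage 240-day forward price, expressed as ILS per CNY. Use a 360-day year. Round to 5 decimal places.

T = 240/360 years.
Growth of 1 ILS over T: (1 + 0.0803)^(240/360) = 1.0528413.
CNY accumulates by (1 + 0.0598)^(240/360) = 1.0394795.
So F = 0.6348 × 1.0528413 / 1.0394795 = 0.6429599 (ILS/CNY).

0.64296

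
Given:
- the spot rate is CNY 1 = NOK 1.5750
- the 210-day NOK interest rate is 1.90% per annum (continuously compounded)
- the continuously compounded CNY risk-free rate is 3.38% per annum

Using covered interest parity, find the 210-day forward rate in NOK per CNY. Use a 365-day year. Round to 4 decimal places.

1.5616

T = 210/365 years.
Growth of 1 NOK over T: e^(0.0190×210/365) = 1.0109915.
CNY growth factor: e^(0.0338×210/365) = 1.0196369.
So F = 1.575 × 1.0109915 / 1.0196369 = 1.561646 (NOK/CNY).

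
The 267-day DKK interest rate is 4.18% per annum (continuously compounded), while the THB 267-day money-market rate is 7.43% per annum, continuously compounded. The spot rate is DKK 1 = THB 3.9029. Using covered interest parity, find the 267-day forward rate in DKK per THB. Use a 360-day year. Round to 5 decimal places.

T = 267/360 years.
THB accumulates by e^(0.0743×267/360) = 1.0566524.
DKK growth factor: e^(0.0418×267/360) = 1.0314872.
Forward (THB per DKK) = 3.9029 × 1.0566524 / 1.0314872 = 3.998119.
Invert for DKK per THB: 1 / 3.998119 = 0.25012.

0.25012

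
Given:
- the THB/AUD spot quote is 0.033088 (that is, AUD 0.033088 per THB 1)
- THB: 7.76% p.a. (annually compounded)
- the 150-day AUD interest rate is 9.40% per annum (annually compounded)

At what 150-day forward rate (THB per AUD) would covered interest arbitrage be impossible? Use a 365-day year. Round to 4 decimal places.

30.0354

T = 150/365 years.
AUD accumulates by (1 + 0.0940)^(150/365) = 1.03761088.
THB growth factor: (1 + 0.0776)^(150/365) = 1.03119009.
So F = 0.033088 × 1.03761088 / 1.03119009 = 0.033294025 (AUD/THB).
Invert for THB per AUD: 1 / 0.033294025 = 30.0354.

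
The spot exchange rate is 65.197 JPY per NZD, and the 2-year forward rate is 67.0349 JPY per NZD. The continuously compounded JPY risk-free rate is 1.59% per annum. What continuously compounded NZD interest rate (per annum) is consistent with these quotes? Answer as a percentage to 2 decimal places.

T = 2 years.
CIP gives F = S · g_JPY/g_NZD, so g_JPY/g_NZD = 67.0349/65.197 = 1.0281899.
The JPY side grows by e^(0.0159×2) = 1.032311.
That pins the NZD growth at 1.0040081.
r = ln(1.0040081)/2 = 0.002000 → 0.20%.

0.20%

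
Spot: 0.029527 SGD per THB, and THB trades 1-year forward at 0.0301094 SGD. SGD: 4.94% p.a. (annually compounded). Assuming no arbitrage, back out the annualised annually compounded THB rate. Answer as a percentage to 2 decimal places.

T = 1 year.
CIP gives F = S · g_SGD/g_THB, so g_SGD/g_THB = 0.0301094/0.029527 = 1.0197243.
The SGD side grows by (1 + 0.0494)^1 = 1.049400.
That pins the THB growth at 1.0291017.
Annualise: 1.0291017^(1/1) − 1 = 0.029102 = 2.91%.

2.91%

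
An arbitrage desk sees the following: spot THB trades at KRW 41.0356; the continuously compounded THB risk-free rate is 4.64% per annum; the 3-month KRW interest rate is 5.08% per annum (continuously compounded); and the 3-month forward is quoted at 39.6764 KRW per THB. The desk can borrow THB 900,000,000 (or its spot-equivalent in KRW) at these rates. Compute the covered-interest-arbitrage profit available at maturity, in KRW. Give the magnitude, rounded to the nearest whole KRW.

T = 3/12 years.
Keep in THB, deliver into the forward: 900,000,000·1.011667540906·39.6764 = KRW 36,125,393,418.00.
Swap to KRW now, deposit: 900,000,000·41.0356·1.012780987484 = KRW 37,404,067,941.00.
The quoted forward undervalues THB, so borrow THB, convert to KRW at spot, deposit the KRW at 5.08%, and buy THB forward at 39.6764 to cover the loan.
Profit = 37,404,067,941.00 − 36,125,393,418.00 = KRW 1,278,674,523.

KRW 1,278,674,523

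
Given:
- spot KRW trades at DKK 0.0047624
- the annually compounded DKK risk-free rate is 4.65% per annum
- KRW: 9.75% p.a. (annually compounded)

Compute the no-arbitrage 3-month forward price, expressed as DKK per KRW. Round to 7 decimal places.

0.0047061

T = 3/12 years.
DKK growth factor: (1 + 0.0465)^(3/12) = 1.0114276.
Growth of 1 KRW over T: (1 + 0.0975)^(3/12) = 1.0235313.
Forward (DKK per KRW) = 0.0047624 × 1.0114276 / 1.0235313 = 0.004706083.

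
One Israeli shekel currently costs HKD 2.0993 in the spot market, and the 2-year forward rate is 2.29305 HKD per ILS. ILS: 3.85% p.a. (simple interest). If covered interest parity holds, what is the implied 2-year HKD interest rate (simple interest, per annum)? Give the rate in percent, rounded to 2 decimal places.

8.82%

T = 2 years.
F/S = 2.29305/2.0993 = 1.0922927 = (growth of HKD) / (growth of ILS).
The ILS side grows by 1 + 0.0385×2 = 1.077000.
Hence g_HKD = 1.1763992.
r = (1.1763992 − 1)/2 = 0.088200 → 8.82%.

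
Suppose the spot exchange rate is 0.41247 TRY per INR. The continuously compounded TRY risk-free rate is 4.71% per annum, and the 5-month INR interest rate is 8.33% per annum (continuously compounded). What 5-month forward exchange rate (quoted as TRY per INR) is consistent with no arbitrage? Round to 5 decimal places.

0.40630

T = 5/12 years.
TRY growth factor: e^(0.0471×5/12) = 1.0198188.
Growth of 1 INR over T: e^(0.0833×5/12) = 1.0353177.
CIP: F = S · (grow TRY)/(grow INR) = 0.41247 × 1.0198188/1.0353177 = 0.4062952 TRY per INR.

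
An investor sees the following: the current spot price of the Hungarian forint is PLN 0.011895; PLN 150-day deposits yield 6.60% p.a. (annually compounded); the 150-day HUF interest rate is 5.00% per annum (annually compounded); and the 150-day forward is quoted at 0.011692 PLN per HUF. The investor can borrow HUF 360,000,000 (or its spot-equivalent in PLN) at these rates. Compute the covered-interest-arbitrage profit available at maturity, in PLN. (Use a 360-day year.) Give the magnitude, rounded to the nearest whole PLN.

PLN 102,205

T = 150/360 years.
Keep in HUF, deliver into the forward: 360,000,000·1.020537281·0.011692 = PLN 4,295,563.88.
Swap to PLN now, deposit: 360,000,000·0.011895·1.026988314 = PLN 4,397,769.36.
The quoted forward undervalues HUF, so borrow HUF, convert to PLN at spot, deposit the PLN at 6.60%, and buy HUF forward at 0.011692 to cover the loan.
Arbitrage profit = |4,295,563.88 − 4,397,769.36| = PLN 102,205.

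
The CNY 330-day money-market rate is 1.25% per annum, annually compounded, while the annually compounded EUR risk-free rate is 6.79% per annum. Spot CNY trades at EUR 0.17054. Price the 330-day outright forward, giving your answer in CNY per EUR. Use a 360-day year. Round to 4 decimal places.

5.5843

T = 330/360 years.
EUR accumulates by (1 + 0.0679)^(330/360) = 1.0620697.
Growth of 1 CNY over T: (1 + 0.0125)^(330/360) = 1.0114524.
CIP: F = S · (grow EUR)/(grow CNY) = 0.17054 × 1.0620697/1.0114524 = 0.1790745 EUR per CNY.
Quoted the other way: 1/0.1790745 = 5.5843 CNY per EUR.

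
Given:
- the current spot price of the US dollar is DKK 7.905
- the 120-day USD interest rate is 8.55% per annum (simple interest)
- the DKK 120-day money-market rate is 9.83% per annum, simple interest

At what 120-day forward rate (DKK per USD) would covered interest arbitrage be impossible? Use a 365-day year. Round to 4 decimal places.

7.9374

T = 120/365 years.
DKK accumulates by 1 + 0.0983×120/365 = 1.0323178.
Growth of 1 USD over T: 1 + 0.0855×120/365 = 1.0281096.
Forward (DKK per USD) = 7.905 × 1.0323178 / 1.0281096 = 7.937356.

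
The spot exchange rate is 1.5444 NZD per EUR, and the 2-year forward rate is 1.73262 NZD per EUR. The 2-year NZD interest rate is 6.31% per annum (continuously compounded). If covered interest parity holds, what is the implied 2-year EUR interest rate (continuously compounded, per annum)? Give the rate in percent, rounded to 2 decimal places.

T = 2 years.
CIP gives F = S · g_NZD/g_EUR, so g_NZD/g_EUR = 1.73262/1.5444 = 1.1218726.
NZD growth factor: e^(0.0631×2) = 1.134509.
That pins the EUR growth at 1.0112637.
Take logs: ln 1.0112637 / 2 = 0.005600, so 0.56%.

0.56%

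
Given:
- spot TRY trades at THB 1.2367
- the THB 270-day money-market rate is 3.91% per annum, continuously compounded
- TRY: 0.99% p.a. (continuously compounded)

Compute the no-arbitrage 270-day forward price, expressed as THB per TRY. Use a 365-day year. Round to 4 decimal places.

1.2637

T = 270/365 years.
Growth of 1 THB over T: e^(0.0391×270/365) = 1.0293456.
TRY accumulates by e^(0.0099×270/365) = 1.0073502.
So F = 1.2367 × 1.0293456 / 1.0073502 = 1.263703 (THB/TRY).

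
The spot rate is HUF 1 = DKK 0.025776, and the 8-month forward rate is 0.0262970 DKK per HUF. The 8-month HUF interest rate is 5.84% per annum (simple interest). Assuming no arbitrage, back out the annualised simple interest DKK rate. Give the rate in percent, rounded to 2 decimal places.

8.99%

T = 8/12 years.
CIP gives F = S · g_DKK/g_HUF, so g_DKK/g_HUF = 0.026297/0.025776 = 1.0202126.
The HUF side grows by 1 + 0.0584×8/12 = 1.0389333.
So the DKK growth factor = 1.0599328.
(1.0599328 − 1)/T = 0.089899, i.e. 8.99%.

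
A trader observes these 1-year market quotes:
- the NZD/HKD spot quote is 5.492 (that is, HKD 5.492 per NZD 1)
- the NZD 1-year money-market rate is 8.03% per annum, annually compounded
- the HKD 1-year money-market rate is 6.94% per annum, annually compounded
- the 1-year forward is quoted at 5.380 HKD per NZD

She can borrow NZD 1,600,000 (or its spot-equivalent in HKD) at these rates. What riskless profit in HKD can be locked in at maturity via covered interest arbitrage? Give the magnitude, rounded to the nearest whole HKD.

T = 1 year.
Invest the NZD and cover forward: 1,600,000 × 1.080300 × 5.380 = HKD 9,299,222.40.
Convert at spot and invest in HKD: 1,600,000 × 5.492 × 1.069400 = HKD 9,397,031.68.
The quoted forward undervalues NZD, so borrow NZD, convert to HKD at spot, deposit the HKD at 6.94%, and buy NZD forward at 5.380 to cover the loan.
Arbitrage profit = |9,299,222.40 − 9,397,031.68| = HKD 97,809.

HKD 97,809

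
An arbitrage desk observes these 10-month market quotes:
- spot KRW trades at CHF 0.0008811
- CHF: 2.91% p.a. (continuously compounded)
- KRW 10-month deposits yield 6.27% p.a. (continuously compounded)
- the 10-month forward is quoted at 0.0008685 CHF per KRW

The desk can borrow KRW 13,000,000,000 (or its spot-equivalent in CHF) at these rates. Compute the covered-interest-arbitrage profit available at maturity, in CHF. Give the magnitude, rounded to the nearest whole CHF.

T = 10/12 years.
Invest the KRW and cover forward: 13,000,000,000 × 1.0536391194 × 0.0008685 = CHF 11,896,112.48.
Convert at spot and invest in CHF: 13,000,000,000 × 0.0008811 × 1.0245464225 = CHF 11,735,462.09.
The quoted forward overvalues KRW, so borrow CHF, buy KRW at spot, deposit the KRW at 6.27%, and sell the proceeds forward at 0.0008685.
Profit = 11,896,112.48 − 11,735,462.09 = CHF 160,650.

CHF 160,650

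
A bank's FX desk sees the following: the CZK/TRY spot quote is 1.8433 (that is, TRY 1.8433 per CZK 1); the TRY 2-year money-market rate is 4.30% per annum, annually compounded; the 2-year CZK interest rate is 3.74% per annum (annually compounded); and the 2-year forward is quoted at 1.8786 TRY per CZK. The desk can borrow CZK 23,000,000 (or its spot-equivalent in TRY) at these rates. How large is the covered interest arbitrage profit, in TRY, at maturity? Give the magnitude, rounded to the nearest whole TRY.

TRY 379,843

T = 2 years.
Invest the CZK and cover forward: 23,000,000 × 1.07619876 × 1.8786 = TRY 46,500,180.78.
Convert at spot and invest in TRY: 23,000,000 × 1.8433 × 1.087849 = TRY 46,120,337.42.
The quoted forward overvalues CZK, so borrow TRY, buy CZK at spot, deposit the CZK at 3.74%, and sell the proceeds forward at 1.8786.
The gap between the two covered legs is TRY 379,843.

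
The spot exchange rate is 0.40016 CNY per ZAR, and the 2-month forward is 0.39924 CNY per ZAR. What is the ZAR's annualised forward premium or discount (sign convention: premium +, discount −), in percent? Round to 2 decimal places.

-1.38%

T = 2/12 years.
(F − S)/S = (0.39924 − 0.40016)/0.40016 = -0.0022991.
Per annum: -0.0022991 / (2/12) = -0.013795 = -1.38%.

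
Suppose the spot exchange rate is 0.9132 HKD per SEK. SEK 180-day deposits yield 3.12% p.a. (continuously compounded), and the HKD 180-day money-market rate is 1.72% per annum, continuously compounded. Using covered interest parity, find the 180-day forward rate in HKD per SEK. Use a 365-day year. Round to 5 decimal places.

0.90692

T = 180/365 years.
Growth of 1 HKD over T: e^(0.0172×180/365) = 1.0085183.
Growth of 1 SEK over T: e^(0.0312×180/365) = 1.0155053.
CIP: F = S · (grow HKD)/(grow SEK) = 0.9132 × 1.0085183/1.0155053 = 0.9069169 HKD per SEK.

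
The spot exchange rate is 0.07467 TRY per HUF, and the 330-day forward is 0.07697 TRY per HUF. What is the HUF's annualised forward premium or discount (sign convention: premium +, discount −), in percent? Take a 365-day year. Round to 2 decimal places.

T = 330/365 years.
HUF trades forward at +3.08022% vs spot over the period.
×(1/T) gives 3.41% p.a.

+3.41%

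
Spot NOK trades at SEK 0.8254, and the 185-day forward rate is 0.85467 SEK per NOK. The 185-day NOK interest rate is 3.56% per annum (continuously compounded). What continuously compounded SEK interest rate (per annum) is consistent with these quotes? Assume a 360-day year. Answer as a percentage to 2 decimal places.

T = 185/360 years.
CIP gives F = S · g_SEK/g_NOK, so g_SEK/g_NOK = 0.85467/0.8254 = 1.0354616.
NOK growth factor: e^(0.0356×185/360) = 1.0184628.
That pins the SEK growth at 1.0545791.
r = ln(1.0545791)/(185/360) = 0.103411 → 10.34%.

10.34%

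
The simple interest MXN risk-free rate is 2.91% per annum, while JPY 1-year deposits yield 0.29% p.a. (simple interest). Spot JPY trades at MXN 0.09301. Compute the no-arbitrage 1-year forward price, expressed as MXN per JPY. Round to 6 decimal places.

T = 1 year.
MXN growth factor: 1 + 0.0291×1 = 1.029100.
JPY growth factor: 1 + 0.0029×1 = 1.002900.
Forward (MXN per JPY) = 0.09301 × 1.029100 / 1.002900 = 0.09543982.

0.095440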